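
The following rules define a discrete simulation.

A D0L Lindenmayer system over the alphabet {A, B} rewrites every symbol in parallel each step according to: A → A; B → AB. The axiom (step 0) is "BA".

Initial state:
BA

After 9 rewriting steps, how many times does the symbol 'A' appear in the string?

10

[0] BA
[1] ABA
[2] AABA
[3] AAABA
[4] AAAABA
[5] AAAAABA
[6] AAAAAABA
[7] AAAAAAABA
[8] AAAAAAAABA
[9] AAAAAAAAABA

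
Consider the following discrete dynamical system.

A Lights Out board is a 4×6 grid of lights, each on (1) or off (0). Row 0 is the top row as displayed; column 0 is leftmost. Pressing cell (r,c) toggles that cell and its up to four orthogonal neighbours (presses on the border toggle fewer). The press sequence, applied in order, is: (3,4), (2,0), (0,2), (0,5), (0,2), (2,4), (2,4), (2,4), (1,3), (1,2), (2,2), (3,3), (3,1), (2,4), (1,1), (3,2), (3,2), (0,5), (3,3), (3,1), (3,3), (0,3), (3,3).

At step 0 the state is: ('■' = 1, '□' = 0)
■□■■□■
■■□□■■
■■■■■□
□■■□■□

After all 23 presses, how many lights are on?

gen 0: ■□■■□■
■■□□■■
■■■■■□
□■■□■□
gen 1: ■□■■□■
■■□□■■
■■■■□□
□■■■□■
gen 2: ■□■■□■
□■□□■■
□□■■□□
■■■■□■
gen 3: ■■□□□■
□■■□■■
□□■■□□
■■■■□■
gen 4: ■■□□■□
□■■□■□
□□■■□□
■■■■□■
gen 5: ■□■■■□
□■□□■□
□□■■□□
■■■■□■
gen 6: ■□■■■□
□■□□□□
□□■□■■
■■■■■■
gen 7: ■□■■■□
□■□□■□
□□■■□□
■■■■□■
gen 8: ■□■■■□
□■□□□□
□□■□■■
■■■■■■
gen 9: ■□■□■□
□■■■■□
□□■■■■
■■■■■■
gen 10: ■□□□■□
□□□□■□
□□□■■■
■■■■■■
gen 11: ■□□□■□
□□■□■□
□■■□■■
■■□■■■
gen 12: ■□□□■□
□□■□■□
□■■■■■
■■■□□■
gen 13: ■□□□■□
□□■□■□
□□■■■■
□□□□□■
gen 14: ■□□□■□
□□■□□□
□□■□□□
□□□□■■
gen 15: ■■□□■□
■■□□□□
□■■□□□
□□□□■■
gen 16: ■■□□■□
■■□□□□
□■□□□□
□■■■■■
gen 17: ■■□□■□
■■□□□□
□■■□□□
□□□□■■
gen 18: ■■□□□■
■■□□□■
□■■□□□
□□□□■■
gen 19: ■■□□□■
■■□□□■
□■■■□□
□□■■□■
gen 20: ■■□□□■
■■□□□■
□□■■□□
■■□■□■
gen 21: ■■□□□■
■■□□□■
□□■□□□
■■■□■■
gen 22: ■■■■■■
■■□■□■
□□■□□□
■■■□■■
gen 23: ■■■■■■
■■□■□■
□□■■□□
■■□■□■

16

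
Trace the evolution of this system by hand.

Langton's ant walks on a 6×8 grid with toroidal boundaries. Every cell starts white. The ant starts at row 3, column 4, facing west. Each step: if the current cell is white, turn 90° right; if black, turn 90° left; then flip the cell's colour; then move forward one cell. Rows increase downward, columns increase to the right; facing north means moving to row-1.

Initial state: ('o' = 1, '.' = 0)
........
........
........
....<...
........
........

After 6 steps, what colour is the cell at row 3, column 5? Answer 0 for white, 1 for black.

1

0) ........
........
........
....<...
........
........
1) ........
........
....^...
....o...
........
........
2) ........
........
....o>..
....o...
........
........
3) ........
........
....oo..
....ov..
........
........
4) ........
........
....oo..
....<o..
........
........
5) ........
........
....oo..
.....o..
....v...
........
6) ........
........
....oo..
.....o..
...<o...
........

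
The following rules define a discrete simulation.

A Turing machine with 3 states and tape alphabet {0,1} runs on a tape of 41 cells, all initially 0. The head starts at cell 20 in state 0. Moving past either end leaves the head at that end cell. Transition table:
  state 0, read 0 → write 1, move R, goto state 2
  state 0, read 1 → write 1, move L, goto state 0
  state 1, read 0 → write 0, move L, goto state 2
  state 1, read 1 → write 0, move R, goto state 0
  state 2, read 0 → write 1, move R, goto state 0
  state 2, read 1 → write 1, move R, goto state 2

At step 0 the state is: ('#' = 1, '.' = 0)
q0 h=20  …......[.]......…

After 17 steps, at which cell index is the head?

step 0: q0 h=20  …......[.]......…
step 1: q2 h=21  ….....#[.]......…
step 2: q0 h=22  …....##[.]......…
step 3: q2 h=23  …...###[.]......…
step 4: q0 h=24  …..####[.]......…
step 5: q2 h=25  ….#####[.]......…
step 6: q0 h=26  …######[.]......…
step 7: q2 h=27  …######[.]......…
step 8: q0 h=28  …######[.]......…
step 9: q2 h=29  …######[.]......…
step 10: q0 h=30  …######[.]......…
step 11: q2 h=31  …######[.]......…
step 12: q0 h=32  …######[.]......…
step 13: q2 h=33  …######[.]......…
step 14: q0 h=34  …######[.]......|
step 15: q2 h=35  …######[.].....|
step 16: q0 h=36  …######[.]....|
step 17: q2 h=37  …######[.]...|

37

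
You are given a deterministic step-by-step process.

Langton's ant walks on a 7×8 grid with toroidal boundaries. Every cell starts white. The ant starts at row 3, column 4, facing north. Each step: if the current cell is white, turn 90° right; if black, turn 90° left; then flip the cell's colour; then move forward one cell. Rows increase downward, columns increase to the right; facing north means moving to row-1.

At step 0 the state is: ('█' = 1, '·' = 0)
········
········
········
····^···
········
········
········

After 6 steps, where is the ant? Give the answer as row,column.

2,3

k=0  ········
········
········
····^···
········
········
········
k=1  ········
········
········
····█>··
········
········
········
k=2  ········
········
········
····██··
·····v··
········
········
k=3  ········
········
········
····██··
····<█··
········
········
k=4  ········
········
········
····^█··
····██··
········
········
k=5  ········
········
········
···<·█··
····██··
········
········
k=6  ········
········
···^····
···█·█··
····██··
········
········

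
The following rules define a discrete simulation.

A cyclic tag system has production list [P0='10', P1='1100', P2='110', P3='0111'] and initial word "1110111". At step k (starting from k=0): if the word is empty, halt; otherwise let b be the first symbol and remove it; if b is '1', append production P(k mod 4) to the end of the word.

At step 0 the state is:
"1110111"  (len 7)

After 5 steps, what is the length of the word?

13

t=0: "1110111"  (len 7)
t=1: "11011110"  (len 8)
t=2: "10111101100"  (len 11)
t=3: "0111101100110"  (len 13)
t=4: "111101100110"  (len 12)
t=5: "1110110011010"  (len 13)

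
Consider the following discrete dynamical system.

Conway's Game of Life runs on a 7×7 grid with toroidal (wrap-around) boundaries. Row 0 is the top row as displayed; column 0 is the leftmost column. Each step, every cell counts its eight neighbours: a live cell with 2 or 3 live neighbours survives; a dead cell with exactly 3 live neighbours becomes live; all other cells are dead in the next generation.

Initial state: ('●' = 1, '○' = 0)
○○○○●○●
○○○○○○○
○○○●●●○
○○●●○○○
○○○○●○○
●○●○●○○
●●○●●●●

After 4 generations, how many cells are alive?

k=0  ○○○○●○●
○○○○○○○
○○○●●●○
○○●●○○○
○○○○●○○
●○●○●○○
●●○●●●●
k=1  ○○○●●○●
○○○●○○○
○○●●●○○
○○●○○●○
○●●○●○○
●○●○○○○
○●●○○○○
k=2  ○○○●●○○
○○○○○●○
○○●○●○○
○○○○○●○
○○●○○○○
●○○○○○○
●●●○○○○
k=3  ○●●●●○○
○○○○○●○
○○○○●●○
○○○●○○○
○○○○○○○
●○●○○○○
●●●●○○○
k=4  ●○○○●○○
○○●○○●○
○○○○●●○
○○○○●○○
○○○○○○○
●○●●○○○
●○○○●○○

12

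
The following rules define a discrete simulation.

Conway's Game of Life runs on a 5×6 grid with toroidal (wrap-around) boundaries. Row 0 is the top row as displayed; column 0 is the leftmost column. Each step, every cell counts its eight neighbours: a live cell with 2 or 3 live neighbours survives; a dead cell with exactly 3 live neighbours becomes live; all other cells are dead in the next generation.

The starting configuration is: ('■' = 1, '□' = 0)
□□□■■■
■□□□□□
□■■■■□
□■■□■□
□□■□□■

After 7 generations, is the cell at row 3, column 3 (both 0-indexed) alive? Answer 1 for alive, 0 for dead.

0) □□□■■■
■□□□□□
□■■■■□
□■■□■□
□□■□□■
1) ■□□■■■
■■□□□□
■□□□■■
■□□□■■
■■■□□■
2) □□□■■□
□■□■□□
□□□□■□
□□□■□□
□□■□□□
3) □□□■■□
□□■■□□
□□■■■□
□□□■□□
□□■□■□
4) □□□□■□
□□□□□□
□□□□■□
□□□□□□
□□■□■□
5) □□□■□□
□□□□□□
□□□□□□
□□□■□□
□□□■□□
6) □□□□□□
□□□□□□
□□□□□□
□□□□□□
□□■■■□
7) □□□■□□
□□□□□□
□□□□□□
□□□■□□
□□□■□□

1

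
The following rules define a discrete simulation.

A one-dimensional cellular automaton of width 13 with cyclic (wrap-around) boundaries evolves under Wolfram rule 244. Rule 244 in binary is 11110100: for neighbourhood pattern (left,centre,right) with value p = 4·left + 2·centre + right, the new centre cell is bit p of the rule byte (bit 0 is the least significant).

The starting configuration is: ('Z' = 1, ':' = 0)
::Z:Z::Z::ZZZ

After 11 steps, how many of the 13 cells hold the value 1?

9

step 0: ::Z:Z::Z::ZZZ
step 1: Z:ZZZZ:ZZ::ZZ
step 2: ZZ:ZZZZ:ZZ::Z
step 3: ZZZ:ZZZZ:ZZ::
step 4: :ZZZ:ZZZZ:ZZ:
step 5: ::ZZZ:ZZZZ:ZZ
step 6: Z::ZZZ:ZZZZ:Z
step 7: ZZ::ZZZ:ZZZZ:
step 8: :ZZ::ZZZ:ZZZZ
step 9: Z:ZZ::ZZZ:ZZZ
step 10: ZZ:ZZ::ZZZ:ZZ
step 11: ZZZ:ZZ::ZZZ:Z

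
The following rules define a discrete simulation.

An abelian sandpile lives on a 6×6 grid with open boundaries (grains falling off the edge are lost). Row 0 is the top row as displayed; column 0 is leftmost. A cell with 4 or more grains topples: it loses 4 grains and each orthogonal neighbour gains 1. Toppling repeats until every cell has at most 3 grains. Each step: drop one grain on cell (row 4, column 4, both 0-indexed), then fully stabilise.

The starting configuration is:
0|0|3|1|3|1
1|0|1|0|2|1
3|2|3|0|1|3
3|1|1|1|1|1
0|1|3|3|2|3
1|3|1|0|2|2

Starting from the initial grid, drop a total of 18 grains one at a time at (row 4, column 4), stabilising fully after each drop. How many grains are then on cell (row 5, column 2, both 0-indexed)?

[0] 0|0|3|1|3|1
1|0|1|0|2|1
3|2|3|0|1|3
3|1|1|1|1|1
0|1|3|3|2|3
1|3|1|0|2|2
[1] 0|0|3|1|3|1
1|0|1|0|2|1
3|2|3|0|1|3
3|1|1|1|1|1
0|1|3|3|3|3
1|3|1|0|2|2
[2] 0|0|3|1|3|1
1|0|1|0|2|1
3|2|3|0|1|3
3|1|2|2|2|2
0|2|0|1|2|0
1|3|2|1|3|3
[3] 0|0|3|1|3|1
1|0|1|0|2|1
3|2|3|0|1|3
3|1|2|2|2|2
0|2|0|1|3|0
1|3|2|1|3|3
[4] 0|0|3|1|3|1
1|0|1|0|2|1
3|2|3|0|1|3
3|1|2|2|3|2
0|2|0|2|1|2
1|3|2|2|1|0
[5] 0|0|3|1|3|1
1|0|1|0|2|1
3|2|3|0|1|3
3|1|2|2|3|2
0|2|0|2|2|2
1|3|2|2|1|0
[6] 0|0|3|1|3|1
1|0|1|0|2|1
3|2|3|0|1|3
3|1|2|2|3|2
0|2|0|2|3|2
1|3|2|2|1|0
[7] 0|0|3|1|3|1
1|0|1|0|2|1
3|2|3|0|2|3
3|1|2|3|0|3
0|2|0|3|1|3
1|3|2|2|2|0
[8] 0|0|3|1|3|1
1|0|1|0|2|1
3|2|3|0|2|3
3|1|2|3|0|3
0|2|0|3|2|3
1|3|2|2|2|0
[9] 0|0|3|1|3|1
1|0|1|0|2|1
3|2|3|0|2|3
3|1|2|3|0|3
0|2|0|3|3|3
1|3|2|2|2|0
[10] 0|0|3|1|3|1
1|0|1|0|2|2
3|2|3|1|3|0
3|1|3|0|3|1
0|2|1|1|2|1
1|3|2|3|3|1
[11] 0|0|3|1|3|1
1|0|1|0|2|2
3|2|3|1|3|0
3|1|3|0|3|1
0|2|1|1|3|1
1|3|2|3|3|1
[12] 0|0|3|1|3|1
1|0|1|0|3|2
3|2|3|2|0|1
3|1|3|1|1|2
0|2|1|3|2|2
1|3|3|0|1|2
[13] 0|0|3|1|3|1
1|0|1|0|3|2
3|2|3|2|0|1
3|1|3|1|1|2
0|2|1|3|3|2
1|3|3|0|1|2
[14] 0|0|3|1|3|1
1|0|1|0|3|2
3|2|3|2|0|1
3|1|3|2|2|2
0|2|2|0|1|3
1|3|3|1|2|2
[15] 0|0|3|1|3|1
1|0|1|0|3|2
3|2|3|2|0|1
3|1|3|2|2|2
0|2|2|0|2|3
1|3|3|1|2|2
[16] 0|0|3|1|3|1
1|0|1|0|3|2
3|2|3|2|0|1
3|1|3|2|2|2
0|2|2|0|3|3
1|3|3|1|2|2
[17] 0|0|3|1|3|1
1|0|1|0|3|2
3|2|3|2|0|1
3|1|3|2|3|3
0|2|2|1|1|0
1|3|3|1|3|3
[18] 0|0|3|1|3|1
1|0|1|0|3|2
3|2|3|2|0|1
3|1|3|2|3|3
0|2|2|1|2|0
1|3|3|1|3|3

3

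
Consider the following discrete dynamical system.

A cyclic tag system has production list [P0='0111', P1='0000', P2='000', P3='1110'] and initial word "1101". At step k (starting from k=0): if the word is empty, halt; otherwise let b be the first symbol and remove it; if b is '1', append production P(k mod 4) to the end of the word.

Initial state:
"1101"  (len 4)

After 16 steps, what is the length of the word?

22

[0] "1101"  (len 4)
[1] "1010111"  (len 7)
[2] "0101110000"  (len 10)
[3] "101110000"  (len 9)
[4] "011100001110"  (len 12)
[5] "11100001110"  (len 11)
[6] "11000011100000"  (len 14)
[7] "1000011100000000"  (len 16)
[8] "0000111000000001110"  (len 19)
[9] "000111000000001110"  (len 18)
[10] "00111000000001110"  (len 17)
[11] "0111000000001110"  (len 16)
[12] "111000000001110"  (len 15)
[13] "110000000011100111"  (len 18)
[14] "100000000111001110000"  (len 21)
[15] "00000000111001110000000"  (len 23)
[16] "0000000111001110000000"  (len 22)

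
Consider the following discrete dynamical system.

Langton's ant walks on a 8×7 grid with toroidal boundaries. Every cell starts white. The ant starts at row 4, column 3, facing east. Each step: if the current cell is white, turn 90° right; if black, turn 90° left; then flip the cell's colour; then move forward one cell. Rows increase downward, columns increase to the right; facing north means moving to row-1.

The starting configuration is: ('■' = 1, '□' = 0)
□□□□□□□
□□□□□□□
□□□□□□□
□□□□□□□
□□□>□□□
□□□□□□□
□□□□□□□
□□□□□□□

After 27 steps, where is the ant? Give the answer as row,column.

2,0

k=0  □□□□□□□
□□□□□□□
□□□□□□□
□□□□□□□
□□□>□□□
□□□□□□□
□□□□□□□
□□□□□□□
k=1  □□□□□□□
□□□□□□□
□□□□□□□
□□□□□□□
□□□■□□□
□□□v□□□
□□□□□□□
□□□□□□□
k=2  □□□□□□□
□□□□□□□
□□□□□□□
□□□□□□□
□□□■□□□
□□<■□□□
□□□□□□□
□□□□□□□
k=3  □□□□□□□
□□□□□□□
□□□□□□□
□□□□□□□
□□^■□□□
□□■■□□□
□□□□□□□
□□□□□□□
k=4  □□□□□□□
□□□□□□□
□□□□□□□
□□□□□□□
□□■>□□□
□□■■□□□
□□□□□□□
□□□□□□□
k=5  □□□□□□□
□□□□□□□
□□□□□□□
□□□^□□□
□□■□□□□
□□■■□□□
□□□□□□□
□□□□□□□
k=6  □□□□□□□
□□□□□□□
□□□□□□□
□□□■>□□
□□■□□□□
□□■■□□□
□□□□□□□
□□□□□□□
k=7  □□□□□□□
□□□□□□□
□□□□□□□
□□□■■□□
□□■□v□□
□□■■□□□
□□□□□□□
□□□□□□□
k=8  □□□□□□□
□□□□□□□
□□□□□□□
□□□■■□□
□□■<■□□
□□■■□□□
□□□□□□□
□□□□□□□
k=9  □□□□□□□
□□□□□□□
□□□□□□□
□□□^■□□
□□■■■□□
□□■■□□□
□□□□□□□
□□□□□□□
k=10  □□□□□□□
□□□□□□□
□□□□□□□
□□<□■□□
□□■■■□□
□□■■□□□
□□□□□□□
□□□□□□□
k=11  □□□□□□□
□□□□□□□
□□^□□□□
□□■□■□□
□□■■■□□
□□■■□□□
□□□□□□□
□□□□□□□
k=12  □□□□□□□
□□□□□□□
□□■>□□□
□□■□■□□
□□■■■□□
□□■■□□□
□□□□□□□
□□□□□□□
k=13  □□□□□□□
□□□□□□□
□□■■□□□
□□■v■□□
□□■■■□□
□□■■□□□
□□□□□□□
□□□□□□□
k=14  □□□□□□□
□□□□□□□
□□■■□□□
□□<■■□□
□□■■■□□
□□■■□□□
□□□□□□□
□□□□□□□
k=15  □□□□□□□
□□□□□□□
□□■■□□□
□□□■■□□
□□v■■□□
□□■■□□□
□□□□□□□
□□□□□□□
k=16  □□□□□□□
□□□□□□□
□□■■□□□
□□□■■□□
□□□>■□□
□□■■□□□
□□□□□□□
□□□□□□□
k=17  □□□□□□□
□□□□□□□
□□■■□□□
□□□^■□□
□□□□■□□
□□■■□□□
□□□□□□□
□□□□□□□
k=18  □□□□□□□
□□□□□□□
□□■■□□□
□□<□■□□
□□□□■□□
□□■■□□□
□□□□□□□
□□□□□□□
k=19  □□□□□□□
□□□□□□□
□□^■□□□
□□■□■□□
□□□□■□□
□□■■□□□
□□□□□□□
□□□□□□□
k=20  □□□□□□□
□□□□□□□
□<□■□□□
□□■□■□□
□□□□■□□
□□■■□□□
□□□□□□□
□□□□□□□
k=21  □□□□□□□
□^□□□□□
□■□■□□□
□□■□■□□
□□□□■□□
□□■■□□□
□□□□□□□
□□□□□□□
k=22  □□□□□□□
□■>□□□□
□■□■□□□
□□■□■□□
□□□□■□□
□□■■□□□
□□□□□□□
□□□□□□□
k=23  □□□□□□□
□■■□□□□
□■v■□□□
□□■□■□□
□□□□■□□
□□■■□□□
□□□□□□□
□□□□□□□
k=24  □□□□□□□
□■■□□□□
□<■■□□□
□□■□■□□
□□□□■□□
□□■■□□□
□□□□□□□
□□□□□□□
k=25  □□□□□□□
□■■□□□□
□□■■□□□
□v■□■□□
□□□□■□□
□□■■□□□
□□□□□□□
□□□□□□□
k=26  □□□□□□□
□■■□□□□
□□■■□□□
<■■□■□□
□□□□■□□
□□■■□□□
□□□□□□□
□□□□□□□
k=27  □□□□□□□
□■■□□□□
^□■■□□□
■■■□■□□
□□□□■□□
□□■■□□□
□□□□□□□
□□□□□□□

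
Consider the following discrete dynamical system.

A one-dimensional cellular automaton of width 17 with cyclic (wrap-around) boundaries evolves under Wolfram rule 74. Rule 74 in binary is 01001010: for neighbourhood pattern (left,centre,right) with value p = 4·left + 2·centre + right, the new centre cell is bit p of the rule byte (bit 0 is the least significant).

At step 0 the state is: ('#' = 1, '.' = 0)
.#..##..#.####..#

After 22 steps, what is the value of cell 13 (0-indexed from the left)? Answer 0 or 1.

t=0: .#..##..#.####..#
t=1: ...###.#..#..#.#.
t=2: ..##.#...#..#....
t=3: .###....#..#.....
t=4: ##.#...#..#......
t=5: ##....#..#......#
t=6: .#...#..#......##
t=7: ....#..#......###
t=8: ...#..#......##.#
t=9: ..#..#......###..
t=10: .#..#......##.#..
t=11: #..#......###....
t=12: ..#......##.#...#
t=13: .#......###....#.
t=14: #......##.#...#..
t=15: ......###....#..#
t=16: .....##.#...#..#.
t=17: ....###....#..#..
t=18: ...##.#...#..#...
t=19: ..###....#..#....
t=20: .##.#...#..#.....
t=21: ###....#..#......
t=22: #.#...#..#......#

0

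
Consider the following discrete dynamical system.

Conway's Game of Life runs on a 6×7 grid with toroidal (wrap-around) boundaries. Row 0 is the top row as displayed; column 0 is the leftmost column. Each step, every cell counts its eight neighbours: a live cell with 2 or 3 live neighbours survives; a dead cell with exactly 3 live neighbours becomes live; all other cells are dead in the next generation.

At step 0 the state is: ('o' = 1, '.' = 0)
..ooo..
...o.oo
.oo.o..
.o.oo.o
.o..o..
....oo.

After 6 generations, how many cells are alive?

17

k=0  ..ooo..
...o.oo
.oo.o..
.o.oo.o
.o..o..
....oo.
k=1  ..o...o
.o...o.
.o....o
.o..o..
o.o....
..o..o.
k=2  .oo..oo
.oo..oo
.oo..o.
.oo....
..oo...
..oo..o
k=3  ....o..
...oo..
...o.oo
.......
.......
o...ooo
k=4  ......o
...o...
...o.o.
.......
.....oo
....ooo
k=5  ....o.o
....o..
....o..
....ooo
....o.o
o...o..
k=6  ...oo..
...oo..
...oo..
...oo.o
o..oo.o
o..oo.o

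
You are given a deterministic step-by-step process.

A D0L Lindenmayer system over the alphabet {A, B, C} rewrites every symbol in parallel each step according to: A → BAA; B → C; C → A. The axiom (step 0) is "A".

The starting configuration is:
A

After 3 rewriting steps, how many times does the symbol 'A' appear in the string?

0) A
1) BAA
2) CBAABAA
3) ACBAABAACBAABAA

9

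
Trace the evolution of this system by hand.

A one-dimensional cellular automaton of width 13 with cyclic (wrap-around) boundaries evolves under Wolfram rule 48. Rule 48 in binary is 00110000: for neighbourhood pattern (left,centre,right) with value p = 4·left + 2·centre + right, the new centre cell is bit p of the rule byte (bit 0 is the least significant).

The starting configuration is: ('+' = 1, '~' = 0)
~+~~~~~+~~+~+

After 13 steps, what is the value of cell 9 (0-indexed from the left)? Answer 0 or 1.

0

step 0: ~+~~~~~+~~+~+
step 1: +~+~~~~~+~~+~
step 2: ~+~+~~~~~+~~+
step 3: +~+~+~~~~~+~~
step 4: ~+~+~+~~~~~+~
step 5: ~~+~+~+~~~~~+
step 6: +~~+~+~+~~~~~
step 7: ~+~~+~+~+~~~~
step 8: ~~+~~+~+~+~~~
step 9: ~~~+~~+~+~+~~
step 10: ~~~~+~~+~+~+~
step 11: ~~~~~+~~+~+~+
step 12: +~~~~~+~~+~+~
step 13: ~+~~~~~+~~+~+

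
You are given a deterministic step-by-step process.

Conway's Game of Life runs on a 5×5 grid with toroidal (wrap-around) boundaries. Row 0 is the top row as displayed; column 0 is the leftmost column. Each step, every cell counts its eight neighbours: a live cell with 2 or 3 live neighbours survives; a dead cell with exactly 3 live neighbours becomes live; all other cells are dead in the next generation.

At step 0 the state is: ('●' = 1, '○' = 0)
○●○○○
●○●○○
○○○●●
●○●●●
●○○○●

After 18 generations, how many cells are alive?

2

gen 0: ○●○○○
●○●○○
○○○●●
●○●●●
●○○○●
gen 1: ○●○○●
●●●●●
○○○○○
○●●○○
○○●○○
gen 2: ○○○○●
○●●●●
○○○○●
○●●○○
●○●●○
gen 3: ○○○○○
○○●○●
○○○○●
●●●○●
●○●●●
gen 4: ●●●○○
○○○●○
○○●○●
○○●○○
○○●○○
gen 5: ○●●●○
●○○●●
○○●○○
○●●○○
○○●●○
gen 6: ●●○○○
●○○○●
●○●○●
○●○○○
○○○○○
gen 7: ●●○○●
○○○●○
○○○●●
●●○○○
●●○○○
gen 8: ○●●○●
○○●●○
●○●●●
○●●○○
○○●○○
gen 9: ○●○○○
○○○○○
●○○○●
●○○○●
●○○○○
gen 10: ○○○○○
●○○○○
●○○○●
○●○○○
●●○○●
gen 11: ○●○○●
●○○○●
●●○○●
○●○○○
●●○○○
gen 12: ○●○○●
○○○●○
○●○○●
○○●○●
○●●○○
gen 13: ●●○●○
○○●●●
●○●○●
○○●○○
○●●○○
gen 14: ●○○○○
○○○○○
●○●○●
●○●○○
●○○●○
gen 15: ○○○○●
●●○○●
●○○●●
●○●○○
●○○○○
gen 16: ○●○○●
○●○○○
○○●●○
●○○●○
●●○○●
gen 17: ○●●○●
●●○●○
○●●●●
●○○●○
○●●●○
gen 18: ○○○○●
○○○○○
○○○○○
●○○○○
○○○○○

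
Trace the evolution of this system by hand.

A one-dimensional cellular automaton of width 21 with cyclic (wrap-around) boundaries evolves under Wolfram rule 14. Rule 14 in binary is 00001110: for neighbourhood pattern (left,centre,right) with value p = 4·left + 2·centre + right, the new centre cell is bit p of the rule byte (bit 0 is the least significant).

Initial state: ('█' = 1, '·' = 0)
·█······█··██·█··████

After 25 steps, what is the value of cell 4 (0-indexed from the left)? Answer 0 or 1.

1

step 0: ·█······█··██·█··████
step 1: ·█·····██·██··█·██···
step 2: ██····██··█··██·█····
step 3: █····██··██·██··█···█
step 4: ····██··██··█··██··██
step 5: ···██··██··██·██··██·
step 6: ··██··██··██··█··██··
step 7: ·██··██··██··██·██···
step 8: ██··██··██··██··█····
step 9: █··██··██··██··██···█
step 10: ··██··██··██··██···██
step 11: ·██··██··██··██···██·
step 12: ██··██··██··██···██··
step 13: █··██··██··██···██··█
step 14: ··██··██··██···██··██
step 15: ·██··██··██···██··██·
step 16: ██··██··██···██··██··
step 17: █··██··██···██··██··█
step 18: ··██··██···██··██··██
step 19: ·██··██···██··██··██·
step 20: ██··██···██··██··██··
step 21: █··██···██··██··██··█
step 22: ··██···██··██··██··██
step 23: ·██···██··██··██··██·
step 24: ██···██··██··██··██··
step 25: █···██··██··██··██··█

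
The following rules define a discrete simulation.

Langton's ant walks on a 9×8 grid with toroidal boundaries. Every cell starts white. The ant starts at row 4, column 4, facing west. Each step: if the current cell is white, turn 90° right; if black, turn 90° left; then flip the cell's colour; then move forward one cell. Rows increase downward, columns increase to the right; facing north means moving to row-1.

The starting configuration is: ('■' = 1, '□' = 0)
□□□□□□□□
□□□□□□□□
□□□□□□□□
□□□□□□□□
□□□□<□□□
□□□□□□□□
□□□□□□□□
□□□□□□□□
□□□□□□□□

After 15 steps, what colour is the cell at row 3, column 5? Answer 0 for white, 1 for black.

1

k=0  □□□□□□□□
□□□□□□□□
□□□□□□□□
□□□□□□□□
□□□□<□□□
□□□□□□□□
□□□□□□□□
□□□□□□□□
□□□□□□□□
k=1  □□□□□□□□
□□□□□□□□
□□□□□□□□
□□□□^□□□
□□□□■□□□
□□□□□□□□
□□□□□□□□
□□□□□□□□
□□□□□□□□
k=2  □□□□□□□□
□□□□□□□□
□□□□□□□□
□□□□■>□□
□□□□■□□□
□□□□□□□□
□□□□□□□□
□□□□□□□□
□□□□□□□□
k=3  □□□□□□□□
□□□□□□□□
□□□□□□□□
□□□□■■□□
□□□□■v□□
□□□□□□□□
□□□□□□□□
□□□□□□□□
□□□□□□□□
k=4  □□□□□□□□
□□□□□□□□
□□□□□□□□
□□□□■■□□
□□□□<■□□
□□□□□□□□
□□□□□□□□
□□□□□□□□
□□□□□□□□
k=5  □□□□□□□□
□□□□□□□□
□□□□□□□□
□□□□■■□□
□□□□□■□□
□□□□v□□□
□□□□□□□□
□□□□□□□□
□□□□□□□□
k=6  □□□□□□□□
□□□□□□□□
□□□□□□□□
□□□□■■□□
□□□□□■□□
□□□<■□□□
□□□□□□□□
□□□□□□□□
□□□□□□□□
k=7  □□□□□□□□
□□□□□□□□
□□□□□□□□
□□□□■■□□
□□□^□■□□
□□□■■□□□
□□□□□□□□
□□□□□□□□
□□□□□□□□
k=8  □□□□□□□□
□□□□□□□□
□□□□□□□□
□□□□■■□□
□□□■>■□□
□□□■■□□□
□□□□□□□□
□□□□□□□□
□□□□□□□□
k=9  □□□□□□□□
□□□□□□□□
□□□□□□□□
□□□□■■□□
□□□■■■□□
□□□■v□□□
□□□□□□□□
□□□□□□□□
□□□□□□□□
k=10  □□□□□□□□
□□□□□□□□
□□□□□□□□
□□□□■■□□
□□□■■■□□
□□□■□>□□
□□□□□□□□
□□□□□□□□
□□□□□□□□
k=11  □□□□□□□□
□□□□□□□□
□□□□□□□□
□□□□■■□□
□□□■■■□□
□□□■□■□□
□□□□□v□□
□□□□□□□□
□□□□□□□□
k=12  □□□□□□□□
□□□□□□□□
□□□□□□□□
□□□□■■□□
□□□■■■□□
□□□■□■□□
□□□□<■□□
□□□□□□□□
□□□□□□□□
k=13  □□□□□□□□
□□□□□□□□
□□□□□□□□
□□□□■■□□
□□□■■■□□
□□□■^■□□
□□□□■■□□
□□□□□□□□
□□□□□□□□
k=14  □□□□□□□□
□□□□□□□□
□□□□□□□□
□□□□■■□□
□□□■■■□□
□□□■■>□□
□□□□■■□□
□□□□□□□□
□□□□□□□□
k=15  □□□□□□□□
□□□□□□□□
□□□□□□□□
□□□□■■□□
□□□■■^□□
□□□■■□□□
□□□□■■□□
□□□□□□□□
□□□□□□□□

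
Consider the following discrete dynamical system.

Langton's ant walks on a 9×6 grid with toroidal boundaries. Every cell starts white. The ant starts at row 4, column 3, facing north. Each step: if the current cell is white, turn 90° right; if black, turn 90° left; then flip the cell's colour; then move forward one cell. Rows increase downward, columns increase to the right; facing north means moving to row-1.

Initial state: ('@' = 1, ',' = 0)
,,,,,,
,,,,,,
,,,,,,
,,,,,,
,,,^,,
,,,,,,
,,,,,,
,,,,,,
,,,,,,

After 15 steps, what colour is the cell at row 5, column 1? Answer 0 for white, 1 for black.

k=0  ,,,,,,
,,,,,,
,,,,,,
,,,,,,
,,,^,,
,,,,,,
,,,,,,
,,,,,,
,,,,,,
k=1  ,,,,,,
,,,,,,
,,,,,,
,,,,,,
,,,@>,
,,,,,,
,,,,,,
,,,,,,
,,,,,,
k=2  ,,,,,,
,,,,,,
,,,,,,
,,,,,,
,,,@@,
,,,,v,
,,,,,,
,,,,,,
,,,,,,
k=3  ,,,,,,
,,,,,,
,,,,,,
,,,,,,
,,,@@,
,,,<@,
,,,,,,
,,,,,,
,,,,,,
k=4  ,,,,,,
,,,,,,
,,,,,,
,,,,,,
,,,^@,
,,,@@,
,,,,,,
,,,,,,
,,,,,,
k=5  ,,,,,,
,,,,,,
,,,,,,
,,,,,,
,,<,@,
,,,@@,
,,,,,,
,,,,,,
,,,,,,
k=6  ,,,,,,
,,,,,,
,,,,,,
,,^,,,
,,@,@,
,,,@@,
,,,,,,
,,,,,,
,,,,,,
k=7  ,,,,,,
,,,,,,
,,,,,,
,,@>,,
,,@,@,
,,,@@,
,,,,,,
,,,,,,
,,,,,,
k=8  ,,,,,,
,,,,,,
,,,,,,
,,@@,,
,,@v@,
,,,@@,
,,,,,,
,,,,,,
,,,,,,
k=9  ,,,,,,
,,,,,,
,,,,,,
,,@@,,
,,<@@,
,,,@@,
,,,,,,
,,,,,,
,,,,,,
k=10  ,,,,,,
,,,,,,
,,,,,,
,,@@,,
,,,@@,
,,v@@,
,,,,,,
,,,,,,
,,,,,,
k=11  ,,,,,,
,,,,,,
,,,,,,
,,@@,,
,,,@@,
,<@@@,
,,,,,,
,,,,,,
,,,,,,
k=12  ,,,,,,
,,,,,,
,,,,,,
,,@@,,
,^,@@,
,@@@@,
,,,,,,
,,,,,,
,,,,,,
k=13  ,,,,,,
,,,,,,
,,,,,,
,,@@,,
,@>@@,
,@@@@,
,,,,,,
,,,,,,
,,,,,,
k=14  ,,,,,,
,,,,,,
,,,,,,
,,@@,,
,@@@@,
,@v@@,
,,,,,,
,,,,,,
,,,,,,
k=15  ,,,,,,
,,,,,,
,,,,,,
,,@@,,
,@@@@,
,@,>@,
,,,,,,
,,,,,,
,,,,,,

1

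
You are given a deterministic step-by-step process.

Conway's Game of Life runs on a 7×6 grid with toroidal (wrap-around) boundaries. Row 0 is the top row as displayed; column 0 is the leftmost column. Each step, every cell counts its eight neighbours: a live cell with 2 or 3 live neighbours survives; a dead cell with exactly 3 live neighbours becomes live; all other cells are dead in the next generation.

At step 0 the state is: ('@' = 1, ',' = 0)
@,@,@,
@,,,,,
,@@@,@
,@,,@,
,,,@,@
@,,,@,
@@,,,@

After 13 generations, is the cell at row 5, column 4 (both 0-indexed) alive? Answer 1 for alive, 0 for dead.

0

gen 0: @,@,@,
@,,,,,
,@@@,@
,@,,@,
,,,@,@
@,,,@,
@@,,,@
gen 1: ,,,,,,
@,,,@,
,@@@@@
,@,,,@
@,,@,@
,@,,@,
,,,@@,
gen 2: ,,,@@@
@@@,@,
,@@@,,
,@,,,,
,@@,,@
@,@,,,
,,,@@,
gen 3: @@,,,,
@,,,,,
,,,@,,
,,,@,,
,,@,,,
@,@,@@
,,@,,,
gen 4: @@,,,,
@@,,,,
,,,,,,
,,@@,,
,@@,@@
,,@,,@
,,@@,,
gen 5: @,,,,,
@@,,,,
,@@,,,
,@@@@,
@@,,@@
@,,,,@
@,@@,,
gen 6: @,@,,@
@,@,,,
,,,,,,
,,,,@,
,,,,,,
,,@@,,
@,,,,,
gen 7: @,,,,@
@,,,,@
,,,,,,
,,,,,,
,,,@,,
,,,,,,
@,@@,@
gen 8: ,,,,,,
@,,,,@
,,,,,,
,,,,,,
,,,,,,
,,@@@,
@@,,@@
gen 9: ,@,,@,
,,,,,,
,,,,,,
,,,,,,
,,,@,,
@@@@@,
@@@,@@
gen 10: ,@@@@,
,,,,,,
,,,,,,
,,,,,,
,@,@@,
,,,,,,
,,,,,,
gen 11: ,,@@,,
,,@@,,
,,,,,,
,,,,,,
,,,,,,
,,,,,,
,,@@,,
gen 12: ,@,,@,
,,@@,,
,,,,,,
,,,,,,
,,,,,,
,,,,,,
,,@@,,
gen 13: ,@,,@,
,,@@,,
,,,,,,
,,,,,,
,,,,,,
,,,,,,
,,@@,,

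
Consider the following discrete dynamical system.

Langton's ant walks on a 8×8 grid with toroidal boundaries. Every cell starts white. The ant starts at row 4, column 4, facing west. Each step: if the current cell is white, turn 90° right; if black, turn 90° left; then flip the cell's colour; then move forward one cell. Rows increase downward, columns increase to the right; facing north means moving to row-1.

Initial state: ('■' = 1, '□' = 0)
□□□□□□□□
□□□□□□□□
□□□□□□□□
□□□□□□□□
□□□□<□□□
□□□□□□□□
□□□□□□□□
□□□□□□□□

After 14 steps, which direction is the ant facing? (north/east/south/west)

east

k=0  □□□□□□□□
□□□□□□□□
□□□□□□□□
□□□□□□□□
□□□□<□□□
□□□□□□□□
□□□□□□□□
□□□□□□□□
k=1  □□□□□□□□
□□□□□□□□
□□□□□□□□
□□□□^□□□
□□□□■□□□
□□□□□□□□
□□□□□□□□
□□□□□□□□
k=2  □□□□□□□□
□□□□□□□□
□□□□□□□□
□□□□■>□□
□□□□■□□□
□□□□□□□□
□□□□□□□□
□□□□□□□□
k=3  □□□□□□□□
□□□□□□□□
□□□□□□□□
□□□□■■□□
□□□□■v□□
□□□□□□□□
□□□□□□□□
□□□□□□□□
k=4  □□□□□□□□
□□□□□□□□
□□□□□□□□
□□□□■■□□
□□□□<■□□
□□□□□□□□
□□□□□□□□
□□□□□□□□
k=5  □□□□□□□□
□□□□□□□□
□□□□□□□□
□□□□■■□□
□□□□□■□□
□□□□v□□□
□□□□□□□□
□□□□□□□□
k=6  □□□□□□□□
□□□□□□□□
□□□□□□□□
□□□□■■□□
□□□□□■□□
□□□<■□□□
□□□□□□□□
□□□□□□□□
k=7  □□□□□□□□
□□□□□□□□
□□□□□□□□
□□□□■■□□
□□□^□■□□
□□□■■□□□
□□□□□□□□
□□□□□□□□
k=8  □□□□□□□□
□□□□□□□□
□□□□□□□□
□□□□■■□□
□□□■>■□□
□□□■■□□□
□□□□□□□□
□□□□□□□□
k=9  □□□□□□□□
□□□□□□□□
□□□□□□□□
□□□□■■□□
□□□■■■□□
□□□■v□□□
□□□□□□□□
□□□□□□□□
k=10  □□□□□□□□
□□□□□□□□
□□□□□□□□
□□□□■■□□
□□□■■■□□
□□□■□>□□
□□□□□□□□
□□□□□□□□
k=11  □□□□□□□□
□□□□□□□□
□□□□□□□□
□□□□■■□□
□□□■■■□□
□□□■□■□□
□□□□□v□□
□□□□□□□□
k=12  □□□□□□□□
□□□□□□□□
□□□□□□□□
□□□□■■□□
□□□■■■□□
□□□■□■□□
□□□□<■□□
□□□□□□□□
k=13  □□□□□□□□
□□□□□□□□
□□□□□□□□
□□□□■■□□
□□□■■■□□
□□□■^■□□
□□□□■■□□
□□□□□□□□
k=14  □□□□□□□□
□□□□□□□□
□□□□□□□□
□□□□■■□□
□□□■■■□□
□□□■■>□□
□□□□■■□□
□□□□□□□□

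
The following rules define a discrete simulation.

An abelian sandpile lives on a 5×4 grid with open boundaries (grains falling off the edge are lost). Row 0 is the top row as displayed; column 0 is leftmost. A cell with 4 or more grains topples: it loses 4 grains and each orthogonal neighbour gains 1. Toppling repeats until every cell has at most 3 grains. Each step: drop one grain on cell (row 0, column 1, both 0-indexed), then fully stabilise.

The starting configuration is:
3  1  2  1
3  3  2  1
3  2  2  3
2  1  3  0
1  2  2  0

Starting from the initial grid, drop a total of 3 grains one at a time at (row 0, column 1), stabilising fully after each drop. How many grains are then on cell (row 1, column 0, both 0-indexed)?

2

t=0: 3  1  2  1
3  3  2  1
3  2  2  3
2  1  3  0
1  2  2  0
t=1: 3  2  2  1
3  3  2  1
3  2  2  3
2  1  3  0
1  2  2  0
t=2: 3  3  2  1
3  3  2  1
3  2  2  3
2  1  3  0
1  2  2  0
t=3: 1  2  3  1
2  2  3  1
1  0  3  3
3  2  3  0
1  2  2  0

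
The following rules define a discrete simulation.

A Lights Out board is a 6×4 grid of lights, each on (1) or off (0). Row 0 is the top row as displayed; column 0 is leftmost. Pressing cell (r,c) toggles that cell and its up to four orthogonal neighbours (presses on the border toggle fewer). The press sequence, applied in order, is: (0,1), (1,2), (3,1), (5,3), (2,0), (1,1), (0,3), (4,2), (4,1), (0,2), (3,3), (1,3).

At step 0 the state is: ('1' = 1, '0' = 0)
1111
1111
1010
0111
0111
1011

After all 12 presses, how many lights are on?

10

gen 0: 1111
1111
1010
0111
0111
1011
gen 1: 0001
1011
1010
0111
0111
1011
gen 2: 0011
1100
1000
0111
0111
1011
gen 3: 0011
1100
1100
1001
0011
1011
gen 4: 0011
1100
1100
1001
0010
1000
gen 5: 0011
0100
0000
0001
0010
1000
gen 6: 0111
1010
0100
0001
0010
1000
gen 7: 0100
1011
0100
0001
0010
1000
gen 8: 0100
1011
0100
0011
0101
1010
gen 9: 0100
1011
0100
0111
1011
1110
gen 10: 0011
1001
0100
0111
1011
1110
gen 11: 0011
1001
0101
0100
1010
1110
gen 12: 0010
1010
0100
0100
1010
1110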